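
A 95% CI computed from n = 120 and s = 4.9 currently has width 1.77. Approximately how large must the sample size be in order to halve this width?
n ≈ 480

CI width ∝ 1/√n
To reduce width by factor 2, need √n to grow by 2 → need 2² = 4 times as many samples.

Current: n = 120, width = 1.77
New: n = 480, width ≈ 0.88

Width reduced by factor of 1.77/0.88 = 2.01.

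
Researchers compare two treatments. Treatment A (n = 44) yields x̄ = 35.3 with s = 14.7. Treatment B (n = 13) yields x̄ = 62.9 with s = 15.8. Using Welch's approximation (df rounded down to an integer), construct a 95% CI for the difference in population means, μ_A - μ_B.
(-37.92, -17.28)

Difference: x̄₁ - x̄₂ = -27.60
SE = √(s₁²/n₁ + s₂²/n₂) = √(14.7²/44 + 15.8²/13) = 4.9106
df = 18.58 → 18 (Welch–Satterthwaite, rounded down)
t* = 2.101

CI: -27.60 ± 2.101 · 4.9106 = -27.60 ± 10.32 = (-37.92, -17.28)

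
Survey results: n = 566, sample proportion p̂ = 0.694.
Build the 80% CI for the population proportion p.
(0.669, 0.719)

Proportion CI:
SE = √(p̂(1-p̂)/n) = √(0.694 · 0.306 / 566) = 0.01937

z* = 1.282
Margin = z* · SE = 1.282 · 0.01937 = 0.0248

CI: 0.694 ± 0.0248 = (0.669, 0.719)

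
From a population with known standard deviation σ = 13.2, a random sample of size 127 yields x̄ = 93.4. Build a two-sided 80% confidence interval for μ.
(91.90, 94.90)

z-interval (σ known):
z* = 1.282 for 80% confidence

Margin of error = z* · σ/√n = 1.282 · 13.2/√127 = 1.50

CI: (93.4 - 1.50, 93.4 + 1.50) = (91.90, 94.90)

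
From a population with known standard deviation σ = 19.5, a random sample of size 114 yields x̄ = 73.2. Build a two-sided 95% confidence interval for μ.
(69.62, 76.78)

z-interval (σ known):
z* = 1.960 for 95% confidence

Margin of error = z* · σ/√n = 1.960 · 19.5/√114 = 3.58

CI: (73.2 - 3.58, 73.2 + 3.58) = (69.62, 76.78)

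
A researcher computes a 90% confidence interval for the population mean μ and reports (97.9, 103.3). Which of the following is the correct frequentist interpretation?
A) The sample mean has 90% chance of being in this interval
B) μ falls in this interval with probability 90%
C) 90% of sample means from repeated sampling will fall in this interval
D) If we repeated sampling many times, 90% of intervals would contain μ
D

A) Wrong — x̄ is observed and sits in the interval by construction.
B) Wrong — μ is fixed; the randomness lives in the interval, not in μ.
C) Wrong — coverage applies to intervals containing μ, not to future x̄ values.
D) Correct — this is the frequentist long-run coverage interpretation.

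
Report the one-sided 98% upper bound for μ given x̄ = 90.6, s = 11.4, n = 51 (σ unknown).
μ ≤ 93.97

Upper bound (one-sided):
t* = 2.109 (one-sided for 98%)
Upper bound = x̄ + t* · s/√n = 90.6 + 2.109 · 11.4/√51 = 93.97

We are 98% confident that μ ≤ 93.97.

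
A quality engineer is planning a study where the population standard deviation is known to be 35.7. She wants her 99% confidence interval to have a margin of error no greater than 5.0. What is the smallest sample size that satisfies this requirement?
n ≥ 339

For margin E ≤ 5.0:
n ≥ (z* · σ / E)²
n ≥ (2.576 · 35.7 / 5.0)²
n ≥ 338.29

Minimum n = 339 (rounding up)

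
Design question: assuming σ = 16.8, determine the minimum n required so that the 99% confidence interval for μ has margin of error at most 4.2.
n ≥ 107

For margin E ≤ 4.2:
n ≥ (z* · σ / E)²
n ≥ (2.576 · 16.8 / 4.2)²
n ≥ 106.17

Minimum n = 107 (rounding up)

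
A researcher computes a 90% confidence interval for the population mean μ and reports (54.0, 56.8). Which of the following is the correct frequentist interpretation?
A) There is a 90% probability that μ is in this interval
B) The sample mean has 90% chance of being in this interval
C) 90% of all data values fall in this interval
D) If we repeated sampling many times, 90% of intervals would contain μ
D

A) Wrong — μ is fixed; the randomness lives in the interval, not in μ.
B) Wrong — x̄ is observed and sits in the interval by construction.
C) Wrong — a CI is about the parameter μ, not individual data values.
D) Correct — this is the frequentist long-run coverage interpretation.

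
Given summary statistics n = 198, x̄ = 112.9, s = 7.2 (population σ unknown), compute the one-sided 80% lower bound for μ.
μ ≥ 112.47

Lower bound (one-sided):
t* = 0.843 (one-sided for 80%)
Lower bound = x̄ - t* · s/√n = 112.9 - 0.843 · 7.2/√198 = 112.47

We are 80% confident that μ ≥ 112.47.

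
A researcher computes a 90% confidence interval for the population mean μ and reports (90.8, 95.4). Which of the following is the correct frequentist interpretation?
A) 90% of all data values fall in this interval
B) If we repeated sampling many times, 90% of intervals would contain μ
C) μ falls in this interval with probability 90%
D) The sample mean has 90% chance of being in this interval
B

A) Wrong — a CI is about the parameter μ, not individual data values.
B) Correct — this is the frequentist long-run coverage interpretation.
C) Wrong — μ is fixed; the randomness lives in the interval, not in μ.
D) Wrong — x̄ is observed and sits in the interval by construction.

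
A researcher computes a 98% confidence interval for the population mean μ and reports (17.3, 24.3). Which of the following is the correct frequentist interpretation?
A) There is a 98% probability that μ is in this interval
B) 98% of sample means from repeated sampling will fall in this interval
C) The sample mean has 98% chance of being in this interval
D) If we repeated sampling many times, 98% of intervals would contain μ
D

A) Wrong — μ is fixed; the randomness lives in the interval, not in μ.
B) Wrong — coverage applies to intervals containing μ, not to future x̄ values.
C) Wrong — x̄ is observed and sits in the interval by construction.
D) Correct — this is the frequentist long-run coverage interpretation.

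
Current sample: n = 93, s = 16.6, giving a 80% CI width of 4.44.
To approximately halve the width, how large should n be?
n ≈ 372

CI width ∝ 1/√n
To reduce width by factor 2, need √n to grow by 2 → need 2² = 4 times as many samples.

Current: n = 93, width = 4.44
New: n = 372, width ≈ 2.21

Width reduced by factor of 4.44/2.21 = 2.01.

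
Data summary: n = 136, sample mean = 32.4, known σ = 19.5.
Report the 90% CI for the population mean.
(29.65, 35.15)

z-interval (σ known):
z* = 1.645 for 90% confidence

Margin of error = z* · σ/√n = 1.645 · 19.5/√136 = 2.75

CI: (32.4 - 2.75, 32.4 + 2.75) = (29.65, 35.15)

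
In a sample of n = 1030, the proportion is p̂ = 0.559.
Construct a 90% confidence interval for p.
(0.534, 0.584)

Proportion CI:
SE = √(p̂(1-p̂)/n) = √(0.559 · 0.441 / 1030) = 0.01547

z* = 1.645
Margin = z* · SE = 1.645 · 0.01547 = 0.0254

CI: 0.559 ± 0.0254 = (0.534, 0.584)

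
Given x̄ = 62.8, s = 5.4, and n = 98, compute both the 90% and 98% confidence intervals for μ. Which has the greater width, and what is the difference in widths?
98% CI is wider by 0.77

df = 97
90% CI: t* = 1.661, (61.89, 63.71), width = 2 · t* · s/√n = 1.81
98% CI: t* = 2.365, (61.51, 64.09), width = 2 · t* · s/√n = 2.58

The 98% CI is wider by 2.58 - 1.81 = 0.77.
Higher confidence requires a wider interval.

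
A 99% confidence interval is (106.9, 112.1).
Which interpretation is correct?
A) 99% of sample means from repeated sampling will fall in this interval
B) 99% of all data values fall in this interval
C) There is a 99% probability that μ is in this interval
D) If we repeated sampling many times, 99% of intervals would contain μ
D

A) Wrong — coverage applies to intervals containing μ, not to future x̄ values.
B) Wrong — a CI is about the parameter μ, not individual data values.
C) Wrong — μ is fixed; the randomness lives in the interval, not in μ.
D) Correct — this is the frequentist long-run coverage interpretation.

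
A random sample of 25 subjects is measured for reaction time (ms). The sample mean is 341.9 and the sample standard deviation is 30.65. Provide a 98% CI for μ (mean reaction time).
(326.62, 357.18)

t-interval (σ unknown):
df = n - 1 = 24
t* = 2.492 for 98% confidence

Margin of error = t* · s/√n = 2.492 · 30.65/√25 = 15.28

CI: (326.62, 357.18)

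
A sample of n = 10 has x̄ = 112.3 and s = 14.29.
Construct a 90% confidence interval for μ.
(104.02, 120.58)

t-interval (σ unknown):
df = n - 1 = 9
t* = 1.833 for 90% confidence

Margin of error = t* · s/√n = 1.833 · 14.29/√10 = 8.28

CI: (104.02, 120.58)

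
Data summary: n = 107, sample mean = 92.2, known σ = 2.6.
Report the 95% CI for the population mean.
(91.71, 92.69)

z-interval (σ known):
z* = 1.960 for 95% confidence

Margin of error = z* · σ/√n = 1.960 · 2.6/√107 = 0.49

CI: (92.2 - 0.49, 92.2 + 0.49) = (91.71, 92.69)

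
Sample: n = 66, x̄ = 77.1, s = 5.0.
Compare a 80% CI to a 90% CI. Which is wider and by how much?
90% CI is wider by 0.46

df = 65
80% CI: t* = 1.295, (76.30, 77.90), width = 2 · t* · s/√n = 1.59
90% CI: t* = 1.669, (76.07, 78.13), width = 2 · t* · s/√n = 2.05

The 90% CI is wider by 2.05 - 1.59 = 0.46.
Higher confidence requires a wider interval.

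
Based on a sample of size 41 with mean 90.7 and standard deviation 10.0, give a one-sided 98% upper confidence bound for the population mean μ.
μ ≤ 94.02

Upper bound (one-sided):
t* = 2.123 (one-sided for 98%)
Upper bound = x̄ + t* · s/√n = 90.7 + 2.123 · 10.0/√41 = 94.02

We are 98% confident that μ ≤ 94.02.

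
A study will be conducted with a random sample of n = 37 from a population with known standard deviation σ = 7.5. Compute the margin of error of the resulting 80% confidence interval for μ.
Margin of error = 1.58

Margin of error = z* · σ/√n
= 1.282 · 7.5/√37
= 1.282 · 7.5/6.0828
= 1.58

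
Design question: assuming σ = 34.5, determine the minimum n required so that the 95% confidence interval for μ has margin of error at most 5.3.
n ≥ 163

For margin E ≤ 5.3:
n ≥ (z* · σ / E)²
n ≥ (1.960 · 34.5 / 5.3)²
n ≥ 162.78

Minimum n = 163 (rounding up)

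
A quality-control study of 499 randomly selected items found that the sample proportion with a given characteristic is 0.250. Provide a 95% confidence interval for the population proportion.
(0.212, 0.288)

Proportion CI:
SE = √(p̂(1-p̂)/n) = √(0.250 · 0.750 / 499) = 0.01938

z* = 1.960
Margin = z* · SE = 1.960 · 0.01938 = 0.0380

CI: 0.250 ± 0.0380 = (0.212, 0.288)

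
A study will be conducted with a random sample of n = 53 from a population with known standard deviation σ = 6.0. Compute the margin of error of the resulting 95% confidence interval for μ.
Margin of error = 1.62

Margin of error = z* · σ/√n
= 1.960 · 6.0/√53
= 1.960 · 6.0/7.2801
= 1.62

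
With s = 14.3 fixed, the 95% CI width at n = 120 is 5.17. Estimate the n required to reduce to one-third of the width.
n ≈ 1080

CI width ∝ 1/√n
To reduce width by factor 3, need √n to grow by 3 → need 3² = 9 times as many samples.

Current: n = 120, width = 5.17
New: n = 1080, width ≈ 1.71

Width reduced by factor of 5.17/1.71 = 3.02.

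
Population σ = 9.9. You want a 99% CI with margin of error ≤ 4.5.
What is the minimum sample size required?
n ≥ 33

For margin E ≤ 4.5:
n ≥ (z* · σ / E)²
n ≥ (2.576 · 9.9 / 4.5)²
n ≥ 32.12

Minimum n = 33 (rounding up)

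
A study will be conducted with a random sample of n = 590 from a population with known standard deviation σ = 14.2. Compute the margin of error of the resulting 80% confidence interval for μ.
Margin of error = 0.75

Margin of error = z* · σ/√n
= 1.282 · 14.2/√590
= 1.282 · 14.2/24.2899
= 0.75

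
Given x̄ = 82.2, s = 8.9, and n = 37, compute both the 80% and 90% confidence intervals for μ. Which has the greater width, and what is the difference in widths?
90% CI is wider by 1.12

df = 36
80% CI: t* = 1.306, (80.29, 84.11), width = 2 · t* · s/√n = 3.82
90% CI: t* = 1.688, (79.73, 84.67), width = 2 · t* · s/√n = 4.94

The 90% CI is wider by 4.94 - 3.82 = 1.12.
Higher confidence requires a wider interval.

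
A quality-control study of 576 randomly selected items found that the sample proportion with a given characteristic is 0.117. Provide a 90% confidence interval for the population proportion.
(0.095, 0.139)

Proportion CI:
SE = √(p̂(1-p̂)/n) = √(0.117 · 0.883 / 576) = 0.01339

z* = 1.645
Margin = z* · SE = 1.645 · 0.01339 = 0.0220

CI: 0.117 ± 0.0220 = (0.095, 0.139)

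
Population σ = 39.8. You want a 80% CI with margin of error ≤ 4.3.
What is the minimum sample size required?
n ≥ 141

For margin E ≤ 4.3:
n ≥ (z* · σ / E)²
n ≥ (1.282 · 39.8 / 4.3)²
n ≥ 140.80

Minimum n = 141 (rounding up)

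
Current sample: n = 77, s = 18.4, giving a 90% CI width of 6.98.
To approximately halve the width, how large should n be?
n ≈ 308

CI width ∝ 1/√n
To reduce width by factor 2, need √n to grow by 2 → need 2² = 4 times as many samples.

Current: n = 77, width = 6.98
New: n = 308, width ≈ 3.46

Width reduced by factor of 6.98/3.46 = 2.02.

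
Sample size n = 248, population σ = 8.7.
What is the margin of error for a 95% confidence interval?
Margin of error = 1.08

Margin of error = z* · σ/√n
= 1.960 · 8.7/√248
= 1.960 · 8.7/15.7480
= 1.08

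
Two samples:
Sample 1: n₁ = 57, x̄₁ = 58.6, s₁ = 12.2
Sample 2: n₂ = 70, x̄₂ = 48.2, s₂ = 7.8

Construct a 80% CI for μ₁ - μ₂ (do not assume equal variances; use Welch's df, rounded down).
(7.99, 12.81)

Difference: x̄₁ - x̄₂ = 10.40
SE = √(s₁²/n₁ + s₂²/n₂) = √(12.2²/57 + 7.8²/70) = 1.8656
df = 91.28 → 91 (Welch–Satterthwaite, rounded down)
t* = 1.291

CI: 10.40 ± 1.291 · 1.8656 = 10.40 ± 2.41 = (7.99, 12.81)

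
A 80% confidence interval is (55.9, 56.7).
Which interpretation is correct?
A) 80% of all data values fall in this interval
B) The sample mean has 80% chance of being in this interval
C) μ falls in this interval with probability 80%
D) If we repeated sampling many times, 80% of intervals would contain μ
D

A) Wrong — a CI is about the parameter μ, not individual data values.
B) Wrong — x̄ is observed and sits in the interval by construction.
C) Wrong — μ is fixed; the randomness lives in the interval, not in μ.
D) Correct — this is the frequentist long-run coverage interpretation.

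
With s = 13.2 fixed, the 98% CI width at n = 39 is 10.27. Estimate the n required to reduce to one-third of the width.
n ≈ 351

CI width ∝ 1/√n
To reduce width by factor 3, need √n to grow by 3 → need 3² = 9 times as many samples.

Current: n = 39, width = 10.27
New: n = 351, width ≈ 3.29

Width reduced by factor of 10.27/3.29 = 3.12.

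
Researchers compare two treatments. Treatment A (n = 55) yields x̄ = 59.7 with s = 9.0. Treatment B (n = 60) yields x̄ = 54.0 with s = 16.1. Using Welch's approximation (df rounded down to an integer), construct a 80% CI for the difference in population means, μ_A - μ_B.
(2.59, 8.81)

Difference: x̄₁ - x̄₂ = 5.70
SE = √(s₁²/n₁ + s₂²/n₂) = √(9.0²/55 + 16.1²/60) = 2.4068
df = 94.13 → 94 (Welch–Satterthwaite, rounded down)
t* = 1.291

CI: 5.70 ± 1.291 · 2.4068 = 5.70 ± 3.11 = (2.59, 8.81)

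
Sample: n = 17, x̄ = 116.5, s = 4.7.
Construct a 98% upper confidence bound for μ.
μ ≤ 119.05

Upper bound (one-sided):
t* = 2.235 (one-sided for 98%)
Upper bound = x̄ + t* · s/√n = 116.5 + 2.235 · 4.7/√17 = 119.05

We are 98% confident that μ ≤ 119.05.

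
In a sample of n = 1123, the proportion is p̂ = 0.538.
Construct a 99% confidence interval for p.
(0.500, 0.576)

Proportion CI:
SE = √(p̂(1-p̂)/n) = √(0.538 · 0.462 / 1123) = 0.01488

z* = 2.576
Margin = z* · SE = 2.576 · 0.01488 = 0.0383

CI: 0.538 ± 0.0383 = (0.500, 0.576)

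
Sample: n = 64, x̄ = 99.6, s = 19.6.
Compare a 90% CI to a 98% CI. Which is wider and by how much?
98% CI is wider by 3.52

df = 63
90% CI: t* = 1.669, (95.51, 103.69), width = 2 · t* · s/√n = 8.18
98% CI: t* = 2.387, (93.75, 105.45), width = 2 · t* · s/√n = 11.70

The 98% CI is wider by 11.70 - 8.18 = 3.52.
Higher confidence requires a wider interval.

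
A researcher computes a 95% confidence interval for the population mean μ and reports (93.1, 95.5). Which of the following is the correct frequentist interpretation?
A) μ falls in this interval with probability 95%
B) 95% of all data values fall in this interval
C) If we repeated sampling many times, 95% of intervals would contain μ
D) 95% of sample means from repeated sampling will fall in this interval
C

A) Wrong — μ is fixed; the randomness lives in the interval, not in μ.
B) Wrong — a CI is about the parameter μ, not individual data values.
C) Correct — this is the frequentist long-run coverage interpretation.
D) Wrong — coverage applies to intervals containing μ, not to future x̄ values.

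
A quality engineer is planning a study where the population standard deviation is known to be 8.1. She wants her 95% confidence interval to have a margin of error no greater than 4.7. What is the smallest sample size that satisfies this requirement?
n ≥ 12

For margin E ≤ 4.7:
n ≥ (z* · σ / E)²
n ≥ (1.960 · 8.1 / 4.7)²
n ≥ 11.41

Minimum n = 12 (rounding up)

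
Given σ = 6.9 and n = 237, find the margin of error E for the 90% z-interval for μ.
Margin of error = 0.74

Margin of error = z* · σ/√n
= 1.645 · 6.9/√237
= 1.645 · 6.9/15.3948
= 0.74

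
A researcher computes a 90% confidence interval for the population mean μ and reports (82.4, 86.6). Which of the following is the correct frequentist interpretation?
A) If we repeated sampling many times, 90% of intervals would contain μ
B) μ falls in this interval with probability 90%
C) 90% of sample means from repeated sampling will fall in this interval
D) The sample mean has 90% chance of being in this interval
A

A) Correct — this is the frequentist long-run coverage interpretation.
B) Wrong — μ is fixed; the randomness lives in the interval, not in μ.
C) Wrong — coverage applies to intervals containing μ, not to future x̄ values.
D) Wrong — x̄ is observed and sits in the interval by construction.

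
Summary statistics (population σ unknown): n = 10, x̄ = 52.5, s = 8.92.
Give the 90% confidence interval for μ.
(47.33, 57.67)

t-interval (σ unknown):
df = n - 1 = 9
t* = 1.833 for 90% confidence

Margin of error = t* · s/√n = 1.833 · 8.92/√10 = 5.17

CI: (47.33, 57.67)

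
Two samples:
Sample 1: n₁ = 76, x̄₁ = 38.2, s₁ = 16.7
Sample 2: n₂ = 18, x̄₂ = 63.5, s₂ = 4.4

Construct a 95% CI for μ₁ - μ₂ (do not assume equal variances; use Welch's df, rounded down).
(-29.63, -20.97)

Difference: x̄₁ - x̄₂ = -25.30
SE = √(s₁²/n₁ + s₂²/n₂) = √(16.7²/76 + 4.4²/18) = 2.1783
df = 90.94 → 90 (Welch–Satterthwaite, rounded down)
t* = 1.987

CI: -25.30 ± 1.987 · 2.1783 = -25.30 ± 4.33 = (-29.63, -20.97)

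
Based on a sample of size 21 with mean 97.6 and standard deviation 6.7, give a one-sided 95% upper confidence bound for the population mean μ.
μ ≤ 100.12

Upper bound (one-sided):
t* = 1.725 (one-sided for 95%)
Upper bound = x̄ + t* · s/√n = 97.6 + 1.725 · 6.7/√21 = 100.12

We are 95% confident that μ ≤ 100.12.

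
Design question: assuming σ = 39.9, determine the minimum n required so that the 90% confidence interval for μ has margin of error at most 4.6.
n ≥ 204

For margin E ≤ 4.6:
n ≥ (z* · σ / E)²
n ≥ (1.645 · 39.9 / 4.6)²
n ≥ 203.59

Minimum n = 204 (rounding up)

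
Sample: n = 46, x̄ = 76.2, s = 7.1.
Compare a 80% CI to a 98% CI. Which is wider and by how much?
98% CI is wider by 2.33

df = 45
80% CI: t* = 1.301, (74.84, 77.56), width = 2 · t* · s/√n = 2.72
98% CI: t* = 2.412, (73.68, 78.72), width = 2 · t* · s/√n = 5.05

The 98% CI is wider by 5.05 - 2.72 = 2.33.
Higher confidence requires a wider interval.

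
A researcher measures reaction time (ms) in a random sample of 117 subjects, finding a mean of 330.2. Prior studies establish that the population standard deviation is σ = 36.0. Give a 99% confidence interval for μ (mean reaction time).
(321.63, 338.77)

z-interval (σ known):
z* = 2.576 for 99% confidence

Margin of error = z* · σ/√n = 2.576 · 36.0/√117 = 8.57

CI: (330.2 - 8.57, 330.2 + 8.57) = (321.63, 338.77)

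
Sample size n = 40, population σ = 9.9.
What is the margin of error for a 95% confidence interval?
Margin of error = 3.07

Margin of error = z* · σ/√n
= 1.960 · 9.9/√40
= 1.960 · 9.9/6.3246
= 3.07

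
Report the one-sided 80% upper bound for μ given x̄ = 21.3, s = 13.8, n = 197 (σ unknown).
μ ≤ 22.13

Upper bound (one-sided):
t* = 0.843 (one-sided for 80%)
Upper bound = x̄ + t* · s/√n = 21.3 + 0.843 · 13.8/√197 = 22.13

We are 80% confident that μ ≤ 22.13.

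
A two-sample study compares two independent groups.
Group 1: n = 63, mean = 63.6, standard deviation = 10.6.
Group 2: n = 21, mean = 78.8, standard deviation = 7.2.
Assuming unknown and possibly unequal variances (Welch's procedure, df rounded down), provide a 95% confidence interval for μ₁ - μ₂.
(-19.34, -11.06)

Difference: x̄₁ - x̄₂ = -15.20
SE = √(s₁²/n₁ + s₂²/n₂) = √(10.6²/63 + 7.2²/21) = 2.0621
df = 50.79 → 50 (Welch–Satterthwaite, rounded down)
t* = 2.009

CI: -15.20 ± 2.009 · 2.0621 = -15.20 ± 4.14 = (-19.34, -11.06)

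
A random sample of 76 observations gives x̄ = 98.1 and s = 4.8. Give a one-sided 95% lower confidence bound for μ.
μ ≥ 97.18

Lower bound (one-sided):
t* = 1.665 (one-sided for 95%)
Lower bound = x̄ - t* · s/√n = 98.1 - 1.665 · 4.8/√76 = 97.18

We are 95% confident that μ ≥ 97.18.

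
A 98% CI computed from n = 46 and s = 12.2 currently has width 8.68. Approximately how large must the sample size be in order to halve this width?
n ≈ 184

CI width ∝ 1/√n
To reduce width by factor 2, need √n to grow by 2 → need 2² = 4 times as many samples.

Current: n = 46, width = 8.68
New: n = 184, width ≈ 4.22

Width reduced by factor of 8.68/4.22 = 2.06.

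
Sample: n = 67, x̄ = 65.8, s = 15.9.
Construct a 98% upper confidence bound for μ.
μ ≤ 69.87

Upper bound (one-sided):
t* = 2.095 (one-sided for 98%)
Upper bound = x̄ + t* · s/√n = 65.8 + 2.095 · 15.9/√67 = 69.87

We are 98% confident that μ ≤ 69.87.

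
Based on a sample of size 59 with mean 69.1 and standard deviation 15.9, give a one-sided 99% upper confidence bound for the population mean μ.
μ ≤ 74.05

Upper bound (one-sided):
t* = 2.392 (one-sided for 99%)
Upper bound = x̄ + t* · s/√n = 69.1 + 2.392 · 15.9/√59 = 74.05

We are 99% confident that μ ≤ 74.05.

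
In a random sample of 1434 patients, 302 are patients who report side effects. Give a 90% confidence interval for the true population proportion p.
(0.193, 0.228)

Proportion CI:
p̂ = 302/1434 = 0.21060
SE = √(p̂(1-p̂)/n) = √(0.21060 · 0.78940 / 1434) = 0.01077

z* = 1.645
Margin = z* · SE = 1.645 · 0.01077 = 0.0177

CI: 0.21060 ± 0.0177 = (0.193, 0.228)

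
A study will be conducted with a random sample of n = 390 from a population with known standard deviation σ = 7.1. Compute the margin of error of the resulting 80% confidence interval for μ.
Margin of error = 0.46

Margin of error = z* · σ/√n
= 1.282 · 7.1/√390
= 1.282 · 7.1/19.7484
= 0.46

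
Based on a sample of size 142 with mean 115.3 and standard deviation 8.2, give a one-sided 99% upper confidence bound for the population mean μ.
μ ≤ 116.92

Upper bound (one-sided):
t* = 2.353 (one-sided for 99%)
Upper bound = x̄ + t* · s/√n = 115.3 + 2.353 · 8.2/√142 = 116.92

We are 99% confident that μ ≤ 116.92.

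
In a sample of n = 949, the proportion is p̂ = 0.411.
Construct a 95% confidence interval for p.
(0.380, 0.442)

Proportion CI:
SE = √(p̂(1-p̂)/n) = √(0.411 · 0.589 / 949) = 0.01597

z* = 1.960
Margin = z* · SE = 1.960 · 0.01597 = 0.0313

CI: 0.411 ± 0.0313 = (0.380, 0.442)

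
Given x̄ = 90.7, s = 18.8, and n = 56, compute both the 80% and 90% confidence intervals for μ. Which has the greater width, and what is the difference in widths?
90% CI is wider by 1.89

df = 55
80% CI: t* = 1.297, (87.44, 93.96), width = 2 · t* · s/√n = 6.52
90% CI: t* = 1.673, (86.50, 94.90), width = 2 · t* · s/√n = 8.41

The 90% CI is wider by 8.41 - 6.52 = 1.89.
Higher confidence requires a wider interval.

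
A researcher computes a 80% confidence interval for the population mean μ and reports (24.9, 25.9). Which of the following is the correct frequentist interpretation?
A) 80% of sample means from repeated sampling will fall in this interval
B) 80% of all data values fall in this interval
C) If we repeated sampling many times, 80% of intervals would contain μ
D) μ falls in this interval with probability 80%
C

A) Wrong — coverage applies to intervals containing μ, not to future x̄ values.
B) Wrong — a CI is about the parameter μ, not individual data values.
C) Correct — this is the frequentist long-run coverage interpretation.
D) Wrong — μ is fixed; the randomness lives in the interval, not in μ.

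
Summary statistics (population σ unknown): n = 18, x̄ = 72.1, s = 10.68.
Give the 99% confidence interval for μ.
(64.80, 79.40)

t-interval (σ unknown):
df = n - 1 = 17
t* = 2.898 for 99% confidence

Margin of error = t* · s/√n = 2.898 · 10.68/√18 = 7.30

CI: (64.80, 79.40)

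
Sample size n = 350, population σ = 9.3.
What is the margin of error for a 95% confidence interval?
Margin of error = 0.97

Margin of error = z* · σ/√n
= 1.960 · 9.3/√350
= 1.960 · 9.3/18.7083
= 0.97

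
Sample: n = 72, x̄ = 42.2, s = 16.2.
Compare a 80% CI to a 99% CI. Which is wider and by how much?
99% CI is wider by 5.17

df = 71
80% CI: t* = 1.294, (39.73, 44.67), width = 2 · t* · s/√n = 4.94
99% CI: t* = 2.647, (37.15, 47.25), width = 2 · t* · s/√n = 10.11

The 99% CI is wider by 10.11 - 4.94 = 5.17.
Higher confidence requires a wider interval.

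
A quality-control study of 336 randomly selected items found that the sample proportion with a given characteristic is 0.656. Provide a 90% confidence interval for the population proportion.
(0.613, 0.699)

Proportion CI:
SE = √(p̂(1-p̂)/n) = √(0.656 · 0.344 / 336) = 0.02592

z* = 1.645
Margin = z* · SE = 1.645 · 0.02592 = 0.0426

CI: 0.656 ± 0.0426 = (0.613, 0.699)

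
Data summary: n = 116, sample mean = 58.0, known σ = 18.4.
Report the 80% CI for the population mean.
(55.81, 60.19)

z-interval (σ known):
z* = 1.282 for 80% confidence

Margin of error = z* · σ/√n = 1.282 · 18.4/√116 = 2.19

CI: (58.0 - 2.19, 58.0 + 2.19) = (55.81, 60.19)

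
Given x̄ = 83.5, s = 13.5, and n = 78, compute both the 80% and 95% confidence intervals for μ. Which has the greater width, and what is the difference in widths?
95% CI is wider by 2.14

df = 77
80% CI: t* = 1.293, (81.52, 85.48), width = 2 · t* · s/√n = 3.95
95% CI: t* = 1.991, (80.46, 86.54), width = 2 · t* · s/√n = 6.09

The 95% CI is wider by 6.09 - 3.95 = 2.14.
Higher confidence requires a wider interval.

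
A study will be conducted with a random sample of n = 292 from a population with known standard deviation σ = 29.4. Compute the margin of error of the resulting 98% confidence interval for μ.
Margin of error = 4.00

Margin of error = z* · σ/√n
= 2.326 · 29.4/√292
= 2.326 · 29.4/17.0880
= 4.00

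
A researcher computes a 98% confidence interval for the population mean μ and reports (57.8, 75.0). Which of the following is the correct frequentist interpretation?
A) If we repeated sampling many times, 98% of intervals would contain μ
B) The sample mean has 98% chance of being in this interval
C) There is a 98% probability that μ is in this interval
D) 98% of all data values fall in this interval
A

A) Correct — this is the frequentist long-run coverage interpretation.
B) Wrong — x̄ is observed and sits in the interval by construction.
C) Wrong — μ is fixed; the randomness lives in the interval, not in μ.
D) Wrong — a CI is about the parameter μ, not individual data values.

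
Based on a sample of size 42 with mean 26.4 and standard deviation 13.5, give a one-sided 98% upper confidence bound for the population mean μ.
μ ≤ 30.82

Upper bound (one-sided):
t* = 2.121 (one-sided for 98%)
Upper bound = x̄ + t* · s/√n = 26.4 + 2.121 · 13.5/√42 = 30.82

We are 98% confident that μ ≤ 30.82.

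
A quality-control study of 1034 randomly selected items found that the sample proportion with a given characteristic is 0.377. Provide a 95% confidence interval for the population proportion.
(0.347, 0.407)

Proportion CI:
SE = √(p̂(1-p̂)/n) = √(0.377 · 0.623 / 1034) = 0.01507

z* = 1.960
Margin = z* · SE = 1.960 · 0.01507 = 0.0295

CI: 0.377 ± 0.0295 = (0.347, 0.407)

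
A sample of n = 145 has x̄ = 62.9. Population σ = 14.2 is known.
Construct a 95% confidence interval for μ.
(60.59, 65.21)

z-interval (σ known):
z* = 1.960 for 95% confidence

Margin of error = z* · σ/√n = 1.960 · 14.2/√145 = 2.31

CI: (62.9 - 2.31, 62.9 + 2.31) = (60.59, 65.21)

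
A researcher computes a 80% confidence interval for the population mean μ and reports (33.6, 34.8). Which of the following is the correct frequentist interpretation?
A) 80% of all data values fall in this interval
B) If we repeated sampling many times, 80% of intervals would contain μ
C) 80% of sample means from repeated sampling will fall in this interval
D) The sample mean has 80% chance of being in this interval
B

A) Wrong — a CI is about the parameter μ, not individual data values.
B) Correct — this is the frequentist long-run coverage interpretation.
C) Wrong — coverage applies to intervals containing μ, not to future x̄ values.
D) Wrong — x̄ is observed and sits in the interval by construction.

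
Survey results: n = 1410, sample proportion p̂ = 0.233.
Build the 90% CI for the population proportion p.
(0.214, 0.252)

Proportion CI:
SE = √(p̂(1-p̂)/n) = √(0.233 · 0.767 / 1410) = 0.01126

z* = 1.645
Margin = z* · SE = 1.645 · 0.01126 = 0.0185

CI: 0.233 ± 0.0185 = (0.214, 0.252)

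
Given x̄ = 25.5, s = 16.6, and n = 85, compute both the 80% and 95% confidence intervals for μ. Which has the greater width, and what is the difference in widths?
95% CI is wider by 2.51

df = 84
80% CI: t* = 1.292, (23.17, 27.83), width = 2 · t* · s/√n = 4.65
95% CI: t* = 1.989, (21.92, 29.08), width = 2 · t* · s/√n = 7.16

The 95% CI is wider by 7.16 - 4.65 = 2.51.
Higher confidence requires a wider interval.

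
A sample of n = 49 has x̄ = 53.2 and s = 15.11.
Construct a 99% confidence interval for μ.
(47.41, 58.99)

t-interval (σ unknown):
df = n - 1 = 48
t* = 2.682 for 99% confidence

Margin of error = t* · s/√n = 2.682 · 15.11/√49 = 5.79

CI: (47.41, 58.99)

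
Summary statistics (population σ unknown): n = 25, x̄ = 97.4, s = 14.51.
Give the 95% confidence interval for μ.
(91.41, 103.39)

t-interval (σ unknown):
df = n - 1 = 24
t* = 2.064 for 95% confidence

Margin of error = t* · s/√n = 2.064 · 14.51/√25 = 5.99

CI: (91.41, 103.39)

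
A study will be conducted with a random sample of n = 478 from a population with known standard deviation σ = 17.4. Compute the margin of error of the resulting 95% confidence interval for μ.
Margin of error = 1.56

Margin of error = z* · σ/√n
= 1.960 · 17.4/√478
= 1.960 · 17.4/21.8632
= 1.56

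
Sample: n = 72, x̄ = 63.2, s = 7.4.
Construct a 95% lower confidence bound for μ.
μ ≥ 61.75

Lower bound (one-sided):
t* = 1.667 (one-sided for 95%)
Lower bound = x̄ - t* · s/√n = 63.2 - 1.667 · 7.4/√72 = 61.75

We are 95% confident that μ ≥ 61.75.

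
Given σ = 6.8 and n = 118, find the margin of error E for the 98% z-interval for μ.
Margin of error = 1.46

Margin of error = z* · σ/√n
= 2.326 · 6.8/√118
= 2.326 · 6.8/10.8628
= 1.46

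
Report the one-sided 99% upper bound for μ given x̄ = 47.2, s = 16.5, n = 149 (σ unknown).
μ ≤ 50.38

Upper bound (one-sided):
t* = 2.352 (one-sided for 99%)
Upper bound = x̄ + t* · s/√n = 47.2 + 2.352 · 16.5/√149 = 50.38

We are 99% confident that μ ≤ 50.38.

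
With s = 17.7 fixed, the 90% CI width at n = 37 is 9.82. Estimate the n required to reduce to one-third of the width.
n ≈ 333

CI width ∝ 1/√n
To reduce width by factor 3, need √n to grow by 3 → need 3² = 9 times as many samples.

Current: n = 37, width = 9.82
New: n = 333, width ≈ 3.20

Width reduced by factor of 9.82/3.20 = 3.07.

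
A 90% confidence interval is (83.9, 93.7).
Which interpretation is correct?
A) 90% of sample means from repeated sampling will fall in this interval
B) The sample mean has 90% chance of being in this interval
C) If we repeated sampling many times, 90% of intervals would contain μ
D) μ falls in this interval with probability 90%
C

A) Wrong — coverage applies to intervals containing μ, not to future x̄ values.
B) Wrong — x̄ is observed and sits in the interval by construction.
C) Correct — this is the frequentist long-run coverage interpretation.
D) Wrong — μ is fixed; the randomness lives in the interval, not in μ.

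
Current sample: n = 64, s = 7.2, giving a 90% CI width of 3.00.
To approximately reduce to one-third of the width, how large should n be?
n ≈ 576

CI width ∝ 1/√n
To reduce width by factor 3, need √n to grow by 3 → need 3² = 9 times as many samples.

Current: n = 64, width = 3.00
New: n = 576, width ≈ 0.99

Width reduced by factor of 3.00/0.99 = 3.03.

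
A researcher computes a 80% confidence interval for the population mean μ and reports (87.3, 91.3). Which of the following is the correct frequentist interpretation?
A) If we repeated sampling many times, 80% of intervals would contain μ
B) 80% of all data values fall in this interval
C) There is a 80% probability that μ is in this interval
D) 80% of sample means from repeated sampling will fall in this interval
A

A) Correct — this is the frequentist long-run coverage interpretation.
B) Wrong — a CI is about the parameter μ, not individual data values.
C) Wrong — μ is fixed; the randomness lives in the interval, not in μ.
D) Wrong — coverage applies to intervals containing μ, not to future x̄ values.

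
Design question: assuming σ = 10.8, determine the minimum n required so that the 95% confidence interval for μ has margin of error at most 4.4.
n ≥ 24

For margin E ≤ 4.4:
n ≥ (z* · σ / E)²
n ≥ (1.960 · 10.8 / 4.4)²
n ≥ 23.14

Minimum n = 24 (rounding up)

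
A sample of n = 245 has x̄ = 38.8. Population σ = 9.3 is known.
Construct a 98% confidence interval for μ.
(37.42, 40.18)

z-interval (σ known):
z* = 2.326 for 98% confidence

Margin of error = z* · σ/√n = 2.326 · 9.3/√245 = 1.38

CI: (38.8 - 1.38, 38.8 + 1.38) = (37.42, 40.18)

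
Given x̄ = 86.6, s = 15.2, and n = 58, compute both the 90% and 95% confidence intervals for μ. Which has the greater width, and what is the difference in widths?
95% CI is wider by 1.32

df = 57
90% CI: t* = 1.672, (83.26, 89.94), width = 2 · t* · s/√n = 6.67
95% CI: t* = 2.002, (82.60, 90.60), width = 2 · t* · s/√n = 7.99

The 95% CI is wider by 7.99 - 6.67 = 1.32.
Higher confidence requires a wider interval.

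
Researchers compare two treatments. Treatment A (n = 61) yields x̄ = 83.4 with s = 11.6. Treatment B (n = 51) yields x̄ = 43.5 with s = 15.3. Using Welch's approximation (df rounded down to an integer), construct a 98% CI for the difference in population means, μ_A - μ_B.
(33.73, 46.07)

Difference: x̄₁ - x̄₂ = 39.90
SE = √(s₁²/n₁ + s₂²/n₂) = √(11.6²/61 + 15.3²/51) = 2.6069
df = 91.92 → 91 (Welch–Satterthwaite, rounded down)
t* = 2.368

CI: 39.90 ± 2.368 · 2.6069 = 39.90 ± 6.17 = (33.73, 46.07)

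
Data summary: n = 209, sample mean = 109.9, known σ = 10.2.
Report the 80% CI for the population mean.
(109.00, 110.80)

z-interval (σ known):
z* = 1.282 for 80% confidence

Margin of error = z* · σ/√n = 1.282 · 10.2/√209 = 0.90

CI: (109.9 - 0.90, 109.9 + 0.90) = (109.00, 110.80)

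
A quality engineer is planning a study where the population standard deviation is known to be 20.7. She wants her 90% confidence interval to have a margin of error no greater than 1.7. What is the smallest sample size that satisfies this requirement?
n ≥ 402

For margin E ≤ 1.7:
n ≥ (z* · σ / E)²
n ≥ (1.645 · 20.7 / 1.7)²
n ≥ 401.21

Minimum n = 402 (rounding up)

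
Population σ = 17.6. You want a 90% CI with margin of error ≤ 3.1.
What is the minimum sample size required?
n ≥ 88

For margin E ≤ 3.1:
n ≥ (z* · σ / E)²
n ≥ (1.645 · 17.6 / 3.1)²
n ≥ 87.22

Minimum n = 88 (rounding up)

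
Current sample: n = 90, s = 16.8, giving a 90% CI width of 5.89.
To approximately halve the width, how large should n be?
n ≈ 360

CI width ∝ 1/√n
To reduce width by factor 2, need √n to grow by 2 → need 2² = 4 times as many samples.

Current: n = 90, width = 5.89
New: n = 360, width ≈ 2.92

Width reduced by factor of 5.89/2.92 = 2.02.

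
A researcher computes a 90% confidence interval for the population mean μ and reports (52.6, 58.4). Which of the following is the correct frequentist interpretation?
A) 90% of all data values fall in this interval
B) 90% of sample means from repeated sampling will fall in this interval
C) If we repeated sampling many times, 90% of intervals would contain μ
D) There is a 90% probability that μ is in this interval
C

A) Wrong — a CI is about the parameter μ, not individual data values.
B) Wrong — coverage applies to intervals containing μ, not to future x̄ values.
C) Correct — this is the frequentist long-run coverage interpretation.
D) Wrong — μ is fixed; the randomness lives in the interval, not in μ.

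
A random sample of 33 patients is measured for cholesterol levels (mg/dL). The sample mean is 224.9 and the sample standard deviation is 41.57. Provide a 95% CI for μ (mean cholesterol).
(210.16, 239.64)

t-interval (σ unknown):
df = n - 1 = 32
t* = 2.037 for 95% confidence

Margin of error = t* · s/√n = 2.037 · 41.57/√33 = 14.74

CI: (210.16, 239.64)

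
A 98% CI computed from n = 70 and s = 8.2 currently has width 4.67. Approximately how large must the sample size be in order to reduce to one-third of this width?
n ≈ 630

CI width ∝ 1/√n
To reduce width by factor 3, need √n to grow by 3 → need 3² = 9 times as many samples.

Current: n = 70, width = 4.67
New: n = 630, width ≈ 1.52

Width reduced by factor of 4.67/1.52 = 3.07.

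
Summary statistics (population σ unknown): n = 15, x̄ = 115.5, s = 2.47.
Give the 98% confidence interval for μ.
(113.83, 117.17)

t-interval (σ unknown):
df = n - 1 = 14
t* = 2.624 for 98% confidence

Margin of error = t* · s/√n = 2.624 · 2.47/√15 = 1.67

CI: (113.83, 117.17)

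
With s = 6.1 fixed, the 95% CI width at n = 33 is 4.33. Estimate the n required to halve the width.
n ≈ 132

CI width ∝ 1/√n
To reduce width by factor 2, need √n to grow by 2 → need 2² = 4 times as many samples.

Current: n = 33, width = 4.33
New: n = 132, width ≈ 2.10

Width reduced by factor of 4.33/2.10 = 2.06.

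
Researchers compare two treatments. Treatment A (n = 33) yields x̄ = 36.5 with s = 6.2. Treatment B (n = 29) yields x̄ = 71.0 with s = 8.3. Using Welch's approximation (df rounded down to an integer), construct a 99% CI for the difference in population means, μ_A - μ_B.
(-39.54, -29.46)

Difference: x̄₁ - x̄₂ = -34.50
SE = √(s₁²/n₁ + s₂²/n₂) = √(6.2²/33 + 8.3²/29) = 1.8816
df = 51.38 → 51 (Welch–Satterthwaite, rounded down)
t* = 2.676

CI: -34.50 ± 2.676 · 1.8816 = -34.50 ± 5.04 = (-39.54, -29.46)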